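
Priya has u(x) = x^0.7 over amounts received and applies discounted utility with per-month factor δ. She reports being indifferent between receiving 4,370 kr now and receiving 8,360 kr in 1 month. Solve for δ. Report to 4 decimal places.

δ ≈ 0.6350

Indifference means u(4370) = δ · u(8360), so δ = u(4370)/u(8360).
With u(x) = x^0.7: δ = 4370^0.7/8360^0.7 = (4370/8360)^0.7 = 0.63503.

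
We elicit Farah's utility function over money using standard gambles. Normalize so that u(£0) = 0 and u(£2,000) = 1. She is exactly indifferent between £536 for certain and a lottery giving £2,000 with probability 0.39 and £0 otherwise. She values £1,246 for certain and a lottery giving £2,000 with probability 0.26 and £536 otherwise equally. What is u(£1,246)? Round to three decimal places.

0.549

The first gamble pins u(£536): it must equal 0.39·1 + 0.61·0 = 0.39.
Chaining: u(£1,246) = 0.26·1.00 + 0.74·0.39 = 0.5486.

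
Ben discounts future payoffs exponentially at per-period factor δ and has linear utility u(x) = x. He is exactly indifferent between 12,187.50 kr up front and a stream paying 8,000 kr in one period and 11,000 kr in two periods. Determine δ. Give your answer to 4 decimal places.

The stream is worth 8000δ + 11000δ² today, so 8000δ + 11000δ² = 12187.50.
That is, 11000δ² + 8000δ − 12187.50 = 0, a quadratic in δ.
δ = (−8000 + √(8000² + 4·11000·12187.50)) / (2·11000) = (−8000 + √600250000.00) / 22000 ≈ 0.7500.

δ ≈ 0.7500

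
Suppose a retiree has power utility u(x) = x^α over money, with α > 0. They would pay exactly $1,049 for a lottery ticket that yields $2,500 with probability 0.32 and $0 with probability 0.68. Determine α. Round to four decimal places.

EU(lottery) = 0.32·2500^α + 0.68·0 = 0.32·2500^α.
Indifference: 1049^α = 0.32·2500^α, so (1049/2500)^α = 0.32.
α = ln(0.32) / ln(1049/2500) = -1.1394343/-0.8684534 ≈ 1.3120.

α ≈ 1.3120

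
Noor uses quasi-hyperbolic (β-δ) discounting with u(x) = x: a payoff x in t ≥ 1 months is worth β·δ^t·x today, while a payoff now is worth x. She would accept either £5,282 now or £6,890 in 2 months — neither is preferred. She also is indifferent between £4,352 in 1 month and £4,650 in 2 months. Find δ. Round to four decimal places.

δ ≈ 0.9359

Both payoffs in the second observation are in the future, so β drops out: δ^1·4352 = δ^2·4650 ⇒ δ = 4352/4650 = 0.93591.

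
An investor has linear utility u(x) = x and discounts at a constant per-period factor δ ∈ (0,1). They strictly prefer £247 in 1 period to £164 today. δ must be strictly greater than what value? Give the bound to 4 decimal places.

The preference means 164 < δ·247.
So δ > 164/247 = 0.66397.

δ > 0.6640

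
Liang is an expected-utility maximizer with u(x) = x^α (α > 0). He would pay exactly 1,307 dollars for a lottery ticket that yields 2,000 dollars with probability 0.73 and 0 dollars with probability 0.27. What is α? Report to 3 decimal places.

The lottery's expected utility is 0.73·u(2000) + 0.27·u(0) = 0.73·2000^α (since u(0) = 0 for α > 0).
Setting u(1307) equal to that: 1307^α = 0.73·2000^α ⇒ (1307/2000)^α = 0.73.
Taking logs: α·ln(1307/2000) = ln(0.73), so α = -0.314711 / -0.425413 ≈ 0.740.

α ≈ 0.740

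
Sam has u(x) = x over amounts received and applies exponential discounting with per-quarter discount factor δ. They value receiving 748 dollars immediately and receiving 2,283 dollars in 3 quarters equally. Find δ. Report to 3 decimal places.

Indifference means u(748) = δ^3 · u(2283), so δ^3 = u(748)/u(2283).
With u(x) = x: δ^3 = 748/2283 = 0.32764.
Hence δ = (0.32764)^(1/3) = 0.68939.

δ ≈ 0.689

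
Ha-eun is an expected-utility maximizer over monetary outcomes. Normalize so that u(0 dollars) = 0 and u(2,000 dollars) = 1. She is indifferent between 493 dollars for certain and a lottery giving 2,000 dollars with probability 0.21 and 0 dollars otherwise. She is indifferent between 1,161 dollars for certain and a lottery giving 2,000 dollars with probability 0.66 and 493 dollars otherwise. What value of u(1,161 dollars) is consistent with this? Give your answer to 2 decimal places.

0.73

From the first indifference, u(493 dollars) = 0.21·u(2,000 dollars) + 0.79·u(0 dollars) = 0.21·1 + 0.79·0 = 0.21.
Chaining: u(1,161 dollars) = 0.66·1.00 + 0.34·0.21 = 0.7314.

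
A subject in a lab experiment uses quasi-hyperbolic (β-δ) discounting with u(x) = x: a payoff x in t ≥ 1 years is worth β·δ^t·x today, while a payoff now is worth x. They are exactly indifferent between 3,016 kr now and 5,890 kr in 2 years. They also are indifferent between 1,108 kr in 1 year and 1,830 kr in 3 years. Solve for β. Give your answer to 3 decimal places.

Both payoffs in the second observation are in the future, so β drops out: δ^1·1108 = δ^3·1830 ⇒ δ^2 = 1108/1830 = 0.60546, so δ = 0.77812.
Now use the now-vs-future pair: 3016 = β·δ^2·5890 gives β = 3016/(0.60546·5890) ≈ 0.846.

β ≈ 0.846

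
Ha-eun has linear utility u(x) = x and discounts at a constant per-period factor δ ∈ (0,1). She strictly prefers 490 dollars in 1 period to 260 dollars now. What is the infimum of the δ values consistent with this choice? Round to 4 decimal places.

δ > 0.5306

The preference means 260 < δ·490.
So δ > 260/490 = 0.53061.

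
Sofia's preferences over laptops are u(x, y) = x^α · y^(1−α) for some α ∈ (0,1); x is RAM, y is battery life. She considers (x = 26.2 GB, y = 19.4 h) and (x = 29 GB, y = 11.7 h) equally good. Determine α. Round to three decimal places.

The Cobb–Douglas utilities coincide, so 26.2^α·19.4^(1−α) = 29^α·11.7^(1−α).
(26.2/29)^α = (11.7/19.4)^(1−α); take logs: α·ln(26.2/29) = (1−α)·ln(11.7/19.4), i.e. α·-0.101536 = (1−α)·-0.505684.
Thus α·(-0.607220) = -0.505684, so α = -0.505684/-0.607220 ≈ 0.833.

α ≈ 0.833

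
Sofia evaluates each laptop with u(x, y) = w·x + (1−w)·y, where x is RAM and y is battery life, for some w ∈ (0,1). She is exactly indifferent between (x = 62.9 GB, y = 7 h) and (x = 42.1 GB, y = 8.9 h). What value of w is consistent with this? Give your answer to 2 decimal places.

w = 0.08

Indifference: w·62.9 + (1−w)·7 = w·42.1 + (1−w)·8.9.
w·(62.9−42.1) = (1−w)·(8.9−7), i.e. w·20.8 = (1−w)·1.9.
So w/(1−w) = 1.9/20.8 = 0.0913, giving w = 1.9/(20.8+1.9) = 0.08.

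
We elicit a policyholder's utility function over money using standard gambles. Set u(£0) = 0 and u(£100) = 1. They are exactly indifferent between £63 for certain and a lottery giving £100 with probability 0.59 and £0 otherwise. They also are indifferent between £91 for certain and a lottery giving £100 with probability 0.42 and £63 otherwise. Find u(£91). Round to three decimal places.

0.762

The first gamble pins u(£63): it must equal 0.59·1 + 0.41·0 = 0.59.
Chaining: u(£91) = 0.42·1.00 + 0.58·0.59 = 0.7622.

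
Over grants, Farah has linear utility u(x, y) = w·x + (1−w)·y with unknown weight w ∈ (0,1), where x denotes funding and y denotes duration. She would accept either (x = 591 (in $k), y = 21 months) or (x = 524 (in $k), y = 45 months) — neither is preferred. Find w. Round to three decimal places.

w = 0.264

Equating utilities: w·591 + (1−w)·21 = w·524 + (1−w)·45.
w·(591−524) = (1−w)·(45−21), i.e. w·67 = (1−w)·24.
Hence w = 24/(67+24) = 24/91 = 0.264.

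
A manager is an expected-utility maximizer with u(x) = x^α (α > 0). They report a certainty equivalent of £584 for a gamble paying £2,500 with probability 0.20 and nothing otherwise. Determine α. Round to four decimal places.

α ≈ 1.1068

The lottery's expected utility is 0.20·u(2500) + 0.80·u(0) = 0.20·2500^α (since u(0) = 0 for α > 0).
Equating: 584^α = 0.20·2500^α, i.e. 0.2336^α = 0.20.
Taking logs: α·ln(584/2500) = ln(0.20), so α = -1.6094379 / -1.4541450 ≈ 1.1068.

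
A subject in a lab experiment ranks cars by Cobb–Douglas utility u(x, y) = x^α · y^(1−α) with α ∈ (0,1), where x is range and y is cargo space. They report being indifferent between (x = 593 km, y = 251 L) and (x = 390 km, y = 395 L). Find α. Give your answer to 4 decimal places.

The Cobb–Douglas utilities coincide, so 593^α·251^(1−α) = 390^α·395^(1−α).
Rearrange to (593/390)^α = (395/251)^(1−α) and take logs: α·0.4190477 = (1−α)·0.4534328.
With A = 0.4190477 and B = 0.4534328: α·A = (1−α)·B, so α = B/(A+B) = 0.4534328/0.8724805 ≈ 0.5197.

α ≈ 0.5197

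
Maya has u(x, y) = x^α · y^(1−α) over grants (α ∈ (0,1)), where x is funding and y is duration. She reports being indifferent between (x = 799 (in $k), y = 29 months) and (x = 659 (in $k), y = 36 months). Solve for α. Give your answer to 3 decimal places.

α ≈ 0.529

The Cobb–Douglas utilities coincide, so 799^α·29^(1−α) = 659^α·36^(1−α).
Taking logs: α·ln 799 + (1−α)·ln 29 = α·ln 659 + (1−α)·ln 36, i.e. α·0.192637 = (1−α)·0.216223.
Thus α·(0.408860) = 0.216223, so α = 0.216223/0.408860 ≈ 0.529.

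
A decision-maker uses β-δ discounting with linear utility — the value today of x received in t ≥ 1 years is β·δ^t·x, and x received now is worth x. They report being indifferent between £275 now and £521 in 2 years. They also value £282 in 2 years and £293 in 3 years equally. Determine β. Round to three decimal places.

From the later pair, β·δ^2·282 = β·δ^3·293; dividing through, δ = 282/293 = 0.96246.
Substituting δ into 275 = β·δ^2·521: β = 275/(482.615) ≈ 0.570.

β ≈ 0.570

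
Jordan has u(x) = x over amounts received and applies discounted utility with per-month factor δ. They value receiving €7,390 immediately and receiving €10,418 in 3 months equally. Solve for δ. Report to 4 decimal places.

δ ≈ 0.8918

The payoff in 3 months is discounted by δ^3, so u(7390) = δ^3·u(10418) and δ^3 = u(7390)/u(10418).
With u(x) = x: δ^3 = 7390/10418 = 0.70935.
Hence δ = (0.70935)^(1/3) = 0.891839.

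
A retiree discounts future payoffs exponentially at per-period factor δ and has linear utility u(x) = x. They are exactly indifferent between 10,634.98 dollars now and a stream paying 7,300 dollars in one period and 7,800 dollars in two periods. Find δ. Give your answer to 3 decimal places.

Equating present values: 10634.98 = 7300δ + 7800δ².
Rearranged: 7800δ² + 7300δ − 10634.98 = 0.
By the quadratic formula (taking the positive root), δ = (−7300 + √385101376.00) / 15600 ≈ 0.790.

δ ≈ 0.790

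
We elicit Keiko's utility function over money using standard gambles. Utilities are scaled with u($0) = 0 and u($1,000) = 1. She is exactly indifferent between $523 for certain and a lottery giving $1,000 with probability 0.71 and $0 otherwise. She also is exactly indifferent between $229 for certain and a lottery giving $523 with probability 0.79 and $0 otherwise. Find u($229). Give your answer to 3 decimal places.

First, u($523) = 0.71·u($1,000) + 0.29·u($0) = 0.71.
The second indifference gives u($229) = 0.79·u($523) + 0.21·u($0) = 0.79·0.71 + 0.21·0.00 = 0.5609.

0.561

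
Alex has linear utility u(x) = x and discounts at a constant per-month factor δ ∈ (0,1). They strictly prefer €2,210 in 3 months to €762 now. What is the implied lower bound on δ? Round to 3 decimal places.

δ > 0.701

Comparing present values: 762 < δ^3·2210.
Dividing by 2210: δ^3 > 0.34480. Both sides are positive, so the cube root keeps the direction.
δ > (762/2210)^(1/3) ≈ 0.701.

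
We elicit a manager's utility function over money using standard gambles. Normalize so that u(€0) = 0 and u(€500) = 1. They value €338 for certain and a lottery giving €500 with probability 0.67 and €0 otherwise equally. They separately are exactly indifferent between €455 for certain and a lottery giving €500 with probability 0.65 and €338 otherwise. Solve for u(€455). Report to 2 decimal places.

0.88

First, u(€338) = 0.67·u(€500) + 0.33·u(€0) = 0.67.
Chaining: u(€455) = 0.65·1.00 + 0.35·0.67 = 0.8845.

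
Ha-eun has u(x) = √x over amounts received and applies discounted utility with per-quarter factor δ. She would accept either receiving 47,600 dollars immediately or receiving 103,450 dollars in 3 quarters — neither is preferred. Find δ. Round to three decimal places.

δ ≈ 0.879

The payoff in 3 quarters is discounted by δ^3, so u(47600) = δ^3·u(103450) and δ^3 = u(47600)/u(103450).
Since u(x) = √x, δ^3 = √(47600/103450) = 0.67833.
Hence δ = (0.67833)^(1/3) = 0.87864.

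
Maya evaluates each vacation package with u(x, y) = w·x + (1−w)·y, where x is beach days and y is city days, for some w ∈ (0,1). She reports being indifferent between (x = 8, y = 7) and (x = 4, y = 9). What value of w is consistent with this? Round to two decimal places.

w = 0.33

Equating utilities: w·8 + (1−w)·7 = w·4 + (1−w)·9.
Collecting terms: w·4 = (1−w)·2.
Hence w = 2/(4+2) = 2/6 = 0.33.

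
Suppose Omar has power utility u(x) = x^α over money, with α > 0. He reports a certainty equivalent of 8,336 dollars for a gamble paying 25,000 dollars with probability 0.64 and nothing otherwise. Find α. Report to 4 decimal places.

α ≈ 0.4063

Since u(0) = 0, the lottery's EU is 0.64·25000^α.
Equating: 8336^α = 0.64·25000^α, i.e. 0.3334^α = 0.64.
Taking logs: α·ln(8336/25000) = ln(0.64), so α = -0.4462871 / -1.0982923 ≈ 0.4063.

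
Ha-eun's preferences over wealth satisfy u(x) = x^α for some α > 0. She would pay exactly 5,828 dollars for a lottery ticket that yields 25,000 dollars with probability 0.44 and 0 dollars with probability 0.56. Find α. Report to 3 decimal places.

α ≈ 0.564

The lottery's expected utility is 0.44·u(25000) + 0.56·u(0) = 0.44·25000^α (since u(0) = 0 for α > 0).
Equating: 5828^α = 0.44·25000^α, i.e. 0.2331^α = 0.44.
α = ln(0.44) / ln(5828/25000) = -0.820981/-1.456202 ≈ 0.564.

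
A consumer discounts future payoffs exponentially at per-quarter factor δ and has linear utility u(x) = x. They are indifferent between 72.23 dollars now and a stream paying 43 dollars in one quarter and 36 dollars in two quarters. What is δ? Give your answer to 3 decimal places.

The stream is worth 43δ + 36δ² today, so 43δ + 36δ² = 72.23.
So 36δ² + 43δ − 72.23 = 0.
The positive root is δ = [−43 + √(43² + 4·36·72.23)] / (2·36) = (−43 + 110.680)/72 ≈ 0.940.

δ ≈ 0.940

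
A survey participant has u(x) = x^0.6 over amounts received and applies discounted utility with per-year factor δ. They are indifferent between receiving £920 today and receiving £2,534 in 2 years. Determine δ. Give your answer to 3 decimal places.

δ ≈ 0.738

Equating discounted utilities: u(920) = δ^2·u(2534) ⇒ δ^2 = u(920)/u(2534).
With u(x) = x^0.6: δ^2 = 920^0.6/2534^0.6 = (920/2534)^0.6 = 0.54449.
Hence δ = (0.54449)^(1/2) = 0.73789.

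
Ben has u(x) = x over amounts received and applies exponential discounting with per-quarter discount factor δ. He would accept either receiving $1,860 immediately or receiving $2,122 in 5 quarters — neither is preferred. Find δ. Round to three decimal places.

Equating discounted utilities: u(1860) = δ^5·u(2122) ⇒ δ^5 = u(1860)/u(2122).
With u(x) = x: δ^5 = 1860/2122 = 0.87653.
Taking the 5th root: δ = 0.87653^(1/5) ≈ 0.974.

δ ≈ 0.974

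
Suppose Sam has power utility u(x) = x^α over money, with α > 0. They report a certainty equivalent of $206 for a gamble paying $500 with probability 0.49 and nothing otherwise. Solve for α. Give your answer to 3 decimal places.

α ≈ 0.804

The lottery's expected utility is 0.49·u(500) + 0.51·u(0) = 0.49·500^α (since u(0) = 0 for α > 0).
Indifference: 206^α = 0.49·500^α, so (206/500)^α = 0.49.
Taking logs: α·ln(206/500) = ln(0.49), so α = -0.713350 / -0.886732 ≈ 0.804.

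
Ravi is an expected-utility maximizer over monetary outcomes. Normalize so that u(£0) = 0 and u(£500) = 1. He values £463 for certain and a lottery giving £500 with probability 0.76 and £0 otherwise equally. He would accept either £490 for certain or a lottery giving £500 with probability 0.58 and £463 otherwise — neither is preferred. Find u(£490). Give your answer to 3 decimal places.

0.899

From the first indifference, u(£463) = 0.76·u(£500) + 0.24·u(£0) = 0.76·1 + 0.24·0 = 0.76.
The second indifference gives u(£490) = 0.58·u(£500) + 0.42·u(£463) = 0.58·1.00 + 0.42·0.76 = 0.8992.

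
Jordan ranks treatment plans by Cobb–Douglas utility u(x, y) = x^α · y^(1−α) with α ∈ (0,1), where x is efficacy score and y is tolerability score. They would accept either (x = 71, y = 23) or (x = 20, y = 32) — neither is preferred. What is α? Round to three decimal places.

α ≈ 0.207

The Cobb–Douglas utilities coincide, so 71^α·23^(1−α) = 20^α·32^(1−α).
Rearrange to (71/20)^α = (32/23)^(1−α) and take logs: α·1.266948 = (1−α)·0.330242.
With A = 1.266948 and B = 0.330242: α·A = (1−α)·B, so α = B/(A+B) = 0.330242/1.597190 ≈ 0.207.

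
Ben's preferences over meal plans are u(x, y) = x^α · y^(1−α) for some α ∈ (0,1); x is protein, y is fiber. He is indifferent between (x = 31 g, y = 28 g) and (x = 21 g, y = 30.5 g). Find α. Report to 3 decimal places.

α ≈ 0.180

Indifference: 31^α · 28^(1−α) = 21^α · 30.5^(1−α).
(31/21)^α = (30.5/28)^(1−α); take logs: α·ln(31/21) = (1−α)·ln(30.5/28), i.e. α·0.389465 = (1−α)·0.085522.
Thus α·(0.474987) = 0.085522, so α = 0.085522/0.474987 ≈ 0.180.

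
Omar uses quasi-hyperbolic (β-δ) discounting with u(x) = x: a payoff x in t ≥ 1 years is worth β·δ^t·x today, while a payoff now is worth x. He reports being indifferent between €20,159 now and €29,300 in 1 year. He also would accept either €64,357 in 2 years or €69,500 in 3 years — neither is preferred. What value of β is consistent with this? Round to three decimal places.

From the later pair, β·δ^2·64357 = β·δ^3·69500; dividing through, δ = 64357/69500 = 0.92600.
Substituting δ into 20159 = β·δ·29300: β = 20159/(27131.800) ≈ 0.743.

β ≈ 0.743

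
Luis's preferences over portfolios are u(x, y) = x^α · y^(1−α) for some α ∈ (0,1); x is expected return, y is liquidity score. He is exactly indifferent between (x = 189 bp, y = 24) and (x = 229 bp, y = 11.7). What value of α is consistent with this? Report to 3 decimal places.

The Cobb–Douglas utilities coincide, so 189^α·24^(1−α) = 229^α·11.7^(1−α).
Taking logs: α·ln 189 + (1−α)·ln 24 = α·ln 229 + (1−α)·ln 11.7, i.e. α·-0.191975 = (1−α)·-0.718465.
Thus α·(-0.910440) = -0.718465, so α = -0.718465/-0.910440 ≈ 0.789.

α ≈ 0.789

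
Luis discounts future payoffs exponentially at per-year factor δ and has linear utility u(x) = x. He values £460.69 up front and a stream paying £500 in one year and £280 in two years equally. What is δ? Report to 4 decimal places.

Present value of the stream is 500·δ + 280·δ². Indifference gives 500δ + 280δ² = 460.69.
Rearranged: 280δ² + 500δ − 460.69 = 0.
By the quadratic formula (taking the positive root), δ = (−500 + √765972.80) / 560 ≈ 0.6700.

δ ≈ 0.6700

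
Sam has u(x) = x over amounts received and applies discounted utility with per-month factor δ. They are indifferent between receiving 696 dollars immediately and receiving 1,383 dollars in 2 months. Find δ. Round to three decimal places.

δ ≈ 0.709

The payoff in 2 months is discounted by δ^2, so u(696) = δ^2·u(1383) and δ^2 = u(696)/u(1383).
With u(x) = x: δ^2 = 696/1383 = 0.50325.
Hence δ = (0.50325)^(1/2) = 0.70940.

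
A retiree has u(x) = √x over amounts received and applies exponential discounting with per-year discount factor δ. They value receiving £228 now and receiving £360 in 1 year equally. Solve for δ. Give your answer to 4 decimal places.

Indifference means u(228) = δ · u(360), so δ = u(228)/u(360).
Since u(x) = √x, δ = √(228/360) = 0.79582.

δ ≈ 0.7958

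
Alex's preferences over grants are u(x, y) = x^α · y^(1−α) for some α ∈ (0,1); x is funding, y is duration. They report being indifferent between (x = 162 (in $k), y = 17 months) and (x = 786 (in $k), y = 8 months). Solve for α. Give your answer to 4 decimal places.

Set the two utilities equal: 162^α·17^(1−α) = 786^α·8^(1−α).
Rearrange to (162/786)^α = (8/17)^(1−α) and take logs: α·-1.5793605 = (1−α)·-0.7537718.
So α/(1−α) = (-0.7537718)/(-1.5793605) = 0.4772639, and α = 0.4772639/1.4772639 ≈ 0.3231.

α ≈ 0.3231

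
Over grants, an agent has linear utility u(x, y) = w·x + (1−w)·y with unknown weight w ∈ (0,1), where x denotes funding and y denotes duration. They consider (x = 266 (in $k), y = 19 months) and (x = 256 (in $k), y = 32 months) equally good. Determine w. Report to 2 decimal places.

w = 0.57

Equating utilities: w·266 + (1−w)·19 = w·256 + (1−w)·32.
Rearranging, 10·w − 13·(1−w) = 0.
So w/(1−w) = 13/10 = 1.3000, giving w = 13/(10+13) = 0.57.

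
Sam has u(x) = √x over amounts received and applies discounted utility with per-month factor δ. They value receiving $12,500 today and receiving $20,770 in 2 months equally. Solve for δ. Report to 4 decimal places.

δ ≈ 0.8808

Equating discounted utilities: u(12500) = δ^2·u(20770) ⇒ δ^2 = u(12500)/u(20770).
Since u(x) = √x, δ^2 = √(12500/20770) = 0.77578.
Hence δ = (0.77578)^(1/2) = 0.880782.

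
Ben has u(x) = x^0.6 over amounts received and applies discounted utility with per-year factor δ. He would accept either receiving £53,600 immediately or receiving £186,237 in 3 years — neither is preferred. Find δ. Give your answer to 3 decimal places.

δ ≈ 0.780

The payoff in 3 years is discounted by δ^3, so u(53600) = δ^3·u(186237) and δ^3 = u(53600)/u(186237).
With u(x) = x^0.6: δ^3 = 53600^0.6/186237^0.6 = (53600/186237)^0.6 = 0.47365.
So δ = 0.47365^(1/3) ≈ 0.780.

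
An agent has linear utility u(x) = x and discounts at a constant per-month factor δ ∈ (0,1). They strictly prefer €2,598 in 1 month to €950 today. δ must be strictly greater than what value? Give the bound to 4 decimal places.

Under u(x) = x this choice says 950 < δ·2598.
Dividing through by 2598 gives δ > 0.36567.

δ > 0.3657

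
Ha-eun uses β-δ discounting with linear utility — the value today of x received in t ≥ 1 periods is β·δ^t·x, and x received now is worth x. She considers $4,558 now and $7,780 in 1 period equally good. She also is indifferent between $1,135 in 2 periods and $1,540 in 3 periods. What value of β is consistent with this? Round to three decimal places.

Both payoffs in the second observation are in the future, so β drops out: δ^2·1135 = δ^3·1540 ⇒ δ = 1135/1540 = 0.73701.
The first indifference: 4558 = β·δ·7780, so β = 4558/(δ·7780) = 4558/(0.73701·7780) ≈ 0.795.

β ≈ 0.795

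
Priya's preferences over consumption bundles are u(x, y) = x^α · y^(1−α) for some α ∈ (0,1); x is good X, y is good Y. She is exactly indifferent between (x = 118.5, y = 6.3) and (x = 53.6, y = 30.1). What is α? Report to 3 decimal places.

Set the two utilities equal: 118.5^α·6.3^(1−α) = 53.6^α·30.1^(1−α).
Rearrange to (118.5/53.6)^α = (30.1/6.3)^(1−α) and take logs: α·0.793364 = (1−α)·1.563976.
Thus α·(2.357340) = 1.563976, so α = 1.563976/2.357340 ≈ 0.663.

α ≈ 0.663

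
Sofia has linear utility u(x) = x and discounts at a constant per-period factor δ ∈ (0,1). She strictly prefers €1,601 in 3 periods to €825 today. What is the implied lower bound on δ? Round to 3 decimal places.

The preference means 825 < δ^3·1601.
Hence δ^3 > 825/1601 = 0.51530, and x ↦ x^(1/3) is increasing on (0,∞).
δ > 0.51530^(1/3) = 0.802.

δ > 0.802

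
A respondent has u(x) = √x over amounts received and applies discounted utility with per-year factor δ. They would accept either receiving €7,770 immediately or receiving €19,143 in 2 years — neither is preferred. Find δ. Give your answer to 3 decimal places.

δ ≈ 0.798

Equating discounted utilities: u(7770) = δ^2·u(19143) ⇒ δ^2 = u(7770)/u(19143).
With u(x) = √x: δ^2 = √7770/√19143 = √(7770/19143) = 0.63710.
So δ = 0.63710^(1/2) ≈ 0.798.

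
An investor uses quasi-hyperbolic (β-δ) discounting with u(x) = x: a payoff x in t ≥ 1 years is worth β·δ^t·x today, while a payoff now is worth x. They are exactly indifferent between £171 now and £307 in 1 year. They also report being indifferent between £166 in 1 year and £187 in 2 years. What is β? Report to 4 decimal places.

β ≈ 0.6275

The second indifference involves only future payoffs, so β cancels: β·δ^1·166 = β·δ^2·187, giving δ = 166/187 = 0.88770.
Substituting δ into 171 = β·δ·307: β = 171/(272.524) ≈ 0.6275.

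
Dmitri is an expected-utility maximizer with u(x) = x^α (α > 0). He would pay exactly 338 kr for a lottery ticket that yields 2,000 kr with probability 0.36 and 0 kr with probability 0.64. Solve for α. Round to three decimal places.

The lottery's expected utility is 0.36·u(2000) + 0.64·u(0) = 0.36·2000^α (since u(0) = 0 for α > 0).
Indifference: 338^α = 0.36·2000^α, so (338/2000)^α = 0.36.
Take logs: α = ln 0.36 / ln(338/2000) ≈ 0.57465.

α ≈ 0.575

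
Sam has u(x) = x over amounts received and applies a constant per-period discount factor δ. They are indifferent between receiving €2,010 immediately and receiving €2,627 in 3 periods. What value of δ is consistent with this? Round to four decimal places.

δ ≈ 0.9146

Indifference means u(2010) = δ^3 · u(2627), so δ^3 = u(2010)/u(2627).
With u(x) = x: δ^3 = 2010/2627 = 0.76513.
So δ = 0.76513^(1/3) ≈ 0.9146.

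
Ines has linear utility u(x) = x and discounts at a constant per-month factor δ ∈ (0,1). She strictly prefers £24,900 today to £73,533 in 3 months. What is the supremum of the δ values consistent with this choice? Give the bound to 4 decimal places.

Comparing present values: 24900 > δ^3·73533.
So δ^3 < 24900/73533 = 0.33862; taking the cube root of both positive sides preserves the inequality.
δ < (24900/73533)^(1/3) ≈ 0.6970.

δ < 0.6970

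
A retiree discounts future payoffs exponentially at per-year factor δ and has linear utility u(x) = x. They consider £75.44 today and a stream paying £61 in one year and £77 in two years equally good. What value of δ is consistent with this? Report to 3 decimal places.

δ ≈ 0.670

Present value of the stream is 61·δ + 77·δ². Indifference gives 61δ + 77δ² = 75.44.
Rearranged: 77δ² + 61δ − 75.44 = 0.
By the quadratic formula (taking the positive root), δ = (−61 + √26956.52) / 154 ≈ 0.670.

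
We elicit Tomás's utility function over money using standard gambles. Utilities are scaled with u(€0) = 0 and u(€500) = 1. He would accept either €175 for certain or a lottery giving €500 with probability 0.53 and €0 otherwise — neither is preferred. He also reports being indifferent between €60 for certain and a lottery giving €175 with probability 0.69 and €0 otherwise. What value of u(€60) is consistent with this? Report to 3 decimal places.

0.366

From the first indifference, u(€175) = 0.53·u(€500) + 0.47·u(€0) = 0.53·1 + 0.47·0 = 0.53.
Then u(€60) = 0.69·u(€175) + 0.31·u(€0) = 0.69·0.53 + 0.31·0.00 = 0.3657.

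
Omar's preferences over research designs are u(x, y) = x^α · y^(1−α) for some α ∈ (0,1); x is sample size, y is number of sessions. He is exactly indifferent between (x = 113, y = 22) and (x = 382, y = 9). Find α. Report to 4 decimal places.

Set the two utilities equal: 113^α·22^(1−α) = 382^α·9^(1−α).
Taking logs: α·ln 113 + (1−α)·ln 22 = α·ln 382 + (1−α)·ln 9, i.e. α·-1.2180328 = (1−α)·-0.8938179.
With A = -1.2180328 and B = -0.8938179: α·A = (1−α)·B, so α = B/(A+B) = -0.8938179/-2.1118507 ≈ 0.4232.

α ≈ 0.4232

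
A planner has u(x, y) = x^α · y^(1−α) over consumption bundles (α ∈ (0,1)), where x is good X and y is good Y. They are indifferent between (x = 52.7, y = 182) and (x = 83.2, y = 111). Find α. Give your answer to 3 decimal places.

α ≈ 0.520

The Cobb–Douglas utilities coincide, so 52.7^α·182^(1−α) = 83.2^α·111^(1−α).
(52.7/83.2)^α = (111/182)^(1−α); take logs: α·ln(52.7/83.2) = (1−α)·ln(111/182), i.e. α·-0.456632 = (1−α)·-0.494476.
Thus α·(-0.951108) = -0.494476, so α = -0.494476/-0.951108 ≈ 0.520.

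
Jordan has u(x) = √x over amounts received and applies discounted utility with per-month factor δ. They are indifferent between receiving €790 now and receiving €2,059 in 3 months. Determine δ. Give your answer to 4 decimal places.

δ ≈ 0.8524

Indifference means u(790) = δ^3 · u(2059), so δ^3 = u(790)/u(2059).
With u(x) = √x: δ^3 = √790/√2059 = √(790/2059) = 0.61942.
So δ = 0.61942^(1/3) ≈ 0.8524.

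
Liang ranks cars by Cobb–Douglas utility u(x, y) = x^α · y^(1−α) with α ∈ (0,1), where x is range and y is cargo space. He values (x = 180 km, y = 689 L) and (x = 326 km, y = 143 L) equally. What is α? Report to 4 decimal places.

α ≈ 0.7258

Set the two utilities equal: 180^α·689^(1−α) = 326^α·143^(1−α).
Taking logs: α·ln 180 + (1−α)·ln 689 = α·ln 326 + (1−α)·ln 143, i.e. α·-0.5939405 = (1−α)·-1.5723966.
So α/(1−α) = (-1.5723966)/(-0.5939405) = 2.6473975, and α = 2.6473975/3.6473975 ≈ 0.7258.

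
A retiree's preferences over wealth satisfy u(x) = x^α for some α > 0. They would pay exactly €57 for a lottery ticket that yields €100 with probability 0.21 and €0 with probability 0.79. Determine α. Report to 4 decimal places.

Since u(0) = 0, the lottery's EU is 0.21·100^α.
Setting u(57) equal to that: 57^α = 0.21·100^α ⇒ (57/100)^α = 0.21.
Take logs: α = ln 0.21 / ln(57/100) ≈ 2.776366.

α ≈ 2.7764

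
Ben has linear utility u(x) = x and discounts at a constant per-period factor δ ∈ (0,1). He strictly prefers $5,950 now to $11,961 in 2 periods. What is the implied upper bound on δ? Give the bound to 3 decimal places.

Comparing present values: 5950 > δ^2·11961.
So δ^2 < 5950/11961 = 0.49745; taking the square root of both positive sides preserves the inequality.
δ < (5950/11961)^(1/2) ≈ 0.705.

δ < 0.705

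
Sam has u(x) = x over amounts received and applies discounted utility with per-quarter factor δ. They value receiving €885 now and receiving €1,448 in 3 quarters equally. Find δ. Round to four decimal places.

Equating discounted utilities: u(885) = δ^3·u(1448) ⇒ δ^3 = u(885)/u(1448).
With u(x) = x: δ^3 = 885/1448 = 0.61119.
Taking the cube root: δ = 0.61119^(1/3) ≈ 0.8486.

δ ≈ 0.8486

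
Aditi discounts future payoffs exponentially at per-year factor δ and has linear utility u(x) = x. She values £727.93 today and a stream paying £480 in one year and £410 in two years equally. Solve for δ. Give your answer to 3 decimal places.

Equating present values: 727.93 = 480δ + 410δ².
Rearranged: 410δ² + 480δ − 727.93 = 0.
δ = (−480 + √(480² + 4·410·727.93)) / (2·410) = (−480 + √1424205.20) / 820 ≈ 0.870.

δ ≈ 0.870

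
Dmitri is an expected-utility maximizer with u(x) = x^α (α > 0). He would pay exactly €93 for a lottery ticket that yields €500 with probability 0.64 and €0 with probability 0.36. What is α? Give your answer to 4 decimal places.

α ≈ 0.2653

The lottery's expected utility is 0.64·u(500) + 0.36·u(0) = 0.64·500^α (since u(0) = 0 for α > 0).
Equating: 93^α = 0.64·500^α, i.e. 0.1860^α = 0.64.
α = ln(0.64) / ln(93/500) = -0.4462871/-1.6820086 ≈ 0.2653.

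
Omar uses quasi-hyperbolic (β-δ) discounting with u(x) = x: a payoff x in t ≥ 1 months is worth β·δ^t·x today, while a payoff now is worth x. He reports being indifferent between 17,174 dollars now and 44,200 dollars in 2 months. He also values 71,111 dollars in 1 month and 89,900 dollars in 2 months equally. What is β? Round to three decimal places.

β ≈ 0.621

Both payoffs in the second observation are in the future, so β drops out: δ^1·71111 = δ^2·89900 ⇒ δ = 71111/89900 = 0.79100.
The first indifference: 17174 = β·δ^2·44200, so β = 17174/(δ^2·44200) = 17174/(0.62568·44200) ≈ 0.621.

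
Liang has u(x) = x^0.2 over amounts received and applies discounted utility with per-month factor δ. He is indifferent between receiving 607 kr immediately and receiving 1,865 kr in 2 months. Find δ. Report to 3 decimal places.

The payoff in 2 months is discounted by δ^2, so u(607) = δ^2·u(1865) and δ^2 = u(607)/u(1865).
Since u(x) = x^0.2, δ^2 = (607/1865)^0.2 = 0.32547^0.2 = 0.79892.
So δ = 0.79892^(1/2) ≈ 0.894.

δ ≈ 0.894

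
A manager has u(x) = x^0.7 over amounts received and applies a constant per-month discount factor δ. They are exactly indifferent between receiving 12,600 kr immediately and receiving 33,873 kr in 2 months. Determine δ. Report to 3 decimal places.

Indifference means u(12600) = δ^2 · u(33873), so δ^2 = u(12600)/u(33873).
Since u(x) = x^0.7, δ^2 = (12600/33873)^0.7 = 0.37198^0.7 = 0.50045.
So δ = 0.50045^(1/2) ≈ 0.707.

δ ≈ 0.707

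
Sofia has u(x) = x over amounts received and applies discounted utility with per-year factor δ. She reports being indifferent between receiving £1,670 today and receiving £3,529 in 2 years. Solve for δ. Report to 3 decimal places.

δ ≈ 0.688

The payoff in 2 years is discounted by δ^2, so u(1670) = δ^2·u(3529) and δ^2 = u(1670)/u(3529).
With u(x) = x: δ^2 = 1670/3529 = 0.47322.
Hence δ = (0.47322)^(1/2) = 0.68791.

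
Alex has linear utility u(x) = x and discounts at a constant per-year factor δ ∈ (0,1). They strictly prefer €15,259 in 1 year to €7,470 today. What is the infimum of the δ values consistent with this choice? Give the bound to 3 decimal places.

Comparing present values: 7470 < δ·15259.
So δ > 7470/15259 = 0.48955.

δ > 0.490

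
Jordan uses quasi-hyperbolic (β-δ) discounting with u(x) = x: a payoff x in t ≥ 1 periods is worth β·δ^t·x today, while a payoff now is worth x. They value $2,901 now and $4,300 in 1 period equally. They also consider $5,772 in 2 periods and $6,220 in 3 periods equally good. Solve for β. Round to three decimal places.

The second indifference involves only future payoffs, so β cancels: β·δ^2·5772 = β·δ^3·6220, giving δ = 5772/6220 = 0.92797.
Now use the now-vs-future pair: 2901 = β·δ·4300 gives β = 2901/(0.92797·4300) ≈ 0.727.

β ≈ 0.727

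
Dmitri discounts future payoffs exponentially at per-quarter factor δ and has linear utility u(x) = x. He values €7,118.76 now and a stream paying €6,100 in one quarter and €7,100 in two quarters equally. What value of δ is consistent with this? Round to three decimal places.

Equating present values: 7118.76 = 6100δ + 7100δ².
So 7100δ² + 6100δ − 7118.76 = 0.
δ = (−6100 + √(6100² + 4·7100·7118.76)) / (2·7100) = (−6100 + √239382784.00) / 14200 ≈ 0.660.

δ ≈ 0.660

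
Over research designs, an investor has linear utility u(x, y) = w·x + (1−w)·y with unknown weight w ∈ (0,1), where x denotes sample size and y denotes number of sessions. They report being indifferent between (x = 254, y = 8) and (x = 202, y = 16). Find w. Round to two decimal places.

Indifference: w·254 + (1−w)·8 = w·202 + (1−w)·16.
Rearranging, 52·w − 8·(1−w) = 0.
So w/(1−w) = 8/52 = 0.1538, giving w = 8/(52+8) = 0.13.

w = 0.13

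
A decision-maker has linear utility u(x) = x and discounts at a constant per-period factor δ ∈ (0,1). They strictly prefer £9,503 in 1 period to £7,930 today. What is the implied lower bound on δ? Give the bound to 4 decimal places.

δ > 0.8345

The preference means 7930 < δ·9503.
So δ > 7930/9503 = 0.83447.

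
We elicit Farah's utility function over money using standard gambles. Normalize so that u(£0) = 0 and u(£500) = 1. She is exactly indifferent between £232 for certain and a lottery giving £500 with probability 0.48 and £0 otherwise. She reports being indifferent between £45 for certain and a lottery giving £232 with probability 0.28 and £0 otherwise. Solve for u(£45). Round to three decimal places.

0.134

First, u(£232) = 0.48·u(£500) + 0.52·u(£0) = 0.48.
Chaining: u(£45) = 0.28·0.48 + 0.72·0.00 = 0.1344.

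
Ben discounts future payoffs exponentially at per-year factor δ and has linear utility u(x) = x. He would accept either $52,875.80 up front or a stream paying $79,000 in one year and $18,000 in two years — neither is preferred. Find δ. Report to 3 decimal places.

δ ≈ 0.590

The stream is worth 79000δ + 18000δ² today, so 79000δ + 18000δ² = 52875.80.
So 18000δ² + 79000δ − 52875.80 = 0.
δ = (−79000 + √(79000² + 4·18000·52875.80)) / (2·18000) = (−79000 + √10048057600.00) / 36000 ≈ 0.590.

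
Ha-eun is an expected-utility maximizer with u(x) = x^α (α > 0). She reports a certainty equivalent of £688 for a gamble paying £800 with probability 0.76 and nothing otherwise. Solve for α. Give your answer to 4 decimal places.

α ≈ 1.8196

The lottery's expected utility is 0.76·u(800) + 0.24·u(0) = 0.76·800^α (since u(0) = 0 for α > 0).
Indifference: 688^α = 0.76·800^α, so (688/800)^α = 0.76.
Taking logs: α·ln(688/800) = ln(0.76), so α = -0.2744368 / -0.1508229 ≈ 1.8196.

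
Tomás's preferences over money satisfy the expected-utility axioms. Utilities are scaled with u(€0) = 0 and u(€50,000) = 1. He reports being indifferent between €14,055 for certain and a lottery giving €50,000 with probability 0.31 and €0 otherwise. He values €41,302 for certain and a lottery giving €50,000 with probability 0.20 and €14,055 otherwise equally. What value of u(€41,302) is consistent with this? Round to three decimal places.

From the first indifference, u(€14,055) = 0.31·u(€50,000) + 0.69·u(€0) = 0.31·1 + 0.69·0 = 0.31.
Chaining: u(€41,302) = 0.20·1.00 + 0.80·0.31 = 0.4480.

0.448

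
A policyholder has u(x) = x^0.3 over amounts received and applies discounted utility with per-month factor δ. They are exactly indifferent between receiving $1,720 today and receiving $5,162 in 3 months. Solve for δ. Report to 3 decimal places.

Equating discounted utilities: u(1720) = δ^3·u(5162) ⇒ δ^3 = u(1720)/u(5162).
With u(x) = x^0.3: δ^3 = 1720^0.3/5162^0.3 = (1720/5162)^0.3 = 0.71914.
Hence δ = (0.71914)^(1/3) = 0.89592.

δ ≈ 0.896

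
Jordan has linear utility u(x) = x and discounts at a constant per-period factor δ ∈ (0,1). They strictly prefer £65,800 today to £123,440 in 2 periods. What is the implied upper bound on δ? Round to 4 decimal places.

The preference means 65800 > δ^2·123440.
Hence δ^2 < 65800/123440 = 0.53305, and x ↦ x^(1/2) is increasing on (0,∞).
δ < (65800/123440)^(1/2) ≈ 0.7301.

δ < 0.7301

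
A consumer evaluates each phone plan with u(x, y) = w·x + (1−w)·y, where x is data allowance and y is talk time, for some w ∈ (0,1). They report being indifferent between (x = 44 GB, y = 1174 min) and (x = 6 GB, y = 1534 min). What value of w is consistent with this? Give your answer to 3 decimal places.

w = 0.905

Equating utilities: w·44 + (1−w)·1174 = w·6 + (1−w)·1534.
Collecting terms: w·38 = (1−w)·360.
The marginal rate of substitution is 360/38, so w = 360/(38+360) = 0.905.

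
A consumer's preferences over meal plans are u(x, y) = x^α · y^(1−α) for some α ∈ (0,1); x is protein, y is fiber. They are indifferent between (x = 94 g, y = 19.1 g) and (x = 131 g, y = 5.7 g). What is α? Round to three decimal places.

Set the two utilities equal: 94^α·19.1^(1−α) = 131^α·5.7^(1−α).
Rearrange to (94/131)^α = (5.7/19.1)^(1−α) and take logs: α·-0.331903 = (1−α)·-1.209222.
So α/(1−α) = (-1.209222)/(-0.331903) = 3.643299, and α = 3.643299/4.643299 ≈ 0.785.

α ≈ 0.785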